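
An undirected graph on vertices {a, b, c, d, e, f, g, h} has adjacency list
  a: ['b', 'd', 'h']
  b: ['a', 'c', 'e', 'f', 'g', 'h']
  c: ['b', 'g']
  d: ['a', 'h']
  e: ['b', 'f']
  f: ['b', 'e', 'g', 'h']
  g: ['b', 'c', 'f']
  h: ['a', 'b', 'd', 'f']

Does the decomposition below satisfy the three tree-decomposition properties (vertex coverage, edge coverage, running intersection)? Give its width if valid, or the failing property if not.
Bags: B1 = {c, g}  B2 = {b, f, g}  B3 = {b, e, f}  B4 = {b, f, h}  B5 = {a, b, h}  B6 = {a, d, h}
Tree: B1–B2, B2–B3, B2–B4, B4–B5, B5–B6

A tree decomposition must satisfy three properties: every vertex lies in some bag; for every edge, both endpoints lie together in some bag; and for every vertex, the bags containing it form a connected subtree. Here edge (b,c) lies in no bag, so the decomposition is invalid.

No — edge (b,c) lies in no bag.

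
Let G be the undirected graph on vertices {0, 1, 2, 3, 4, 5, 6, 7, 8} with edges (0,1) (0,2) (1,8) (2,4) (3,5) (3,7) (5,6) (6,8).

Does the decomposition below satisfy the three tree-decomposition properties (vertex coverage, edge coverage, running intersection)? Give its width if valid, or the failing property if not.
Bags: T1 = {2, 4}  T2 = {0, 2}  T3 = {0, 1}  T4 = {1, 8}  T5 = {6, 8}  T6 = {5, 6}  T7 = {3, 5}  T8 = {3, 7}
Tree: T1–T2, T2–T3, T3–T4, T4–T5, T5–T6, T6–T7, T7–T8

Checking the three conditions: (i) the bags cover all of {0, 1, 2, 3, 4, 5, 6, 7, 8}; (ii) for each edge, some bag contains both endpoints; (iii) the bags containing any fixed vertex form a subtree. All hold, so the decomposition is valid with width 2 − 1 = 1.

Yes; width 1.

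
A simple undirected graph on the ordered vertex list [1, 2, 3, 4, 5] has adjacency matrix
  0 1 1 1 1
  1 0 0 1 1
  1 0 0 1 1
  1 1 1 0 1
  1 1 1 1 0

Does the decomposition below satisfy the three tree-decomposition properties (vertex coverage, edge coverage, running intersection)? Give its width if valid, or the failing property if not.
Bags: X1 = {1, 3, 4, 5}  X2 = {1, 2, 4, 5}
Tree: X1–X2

Yes; width 3.

Checking the three conditions: (i) the bags cover all of {1, 2, 3, 4, 5}; (ii) for each edge, some bag contains both endpoints; (iii) the bags containing any fixed vertex form a subtree. All hold, so the decomposition is valid with width 4 − 1 = 3.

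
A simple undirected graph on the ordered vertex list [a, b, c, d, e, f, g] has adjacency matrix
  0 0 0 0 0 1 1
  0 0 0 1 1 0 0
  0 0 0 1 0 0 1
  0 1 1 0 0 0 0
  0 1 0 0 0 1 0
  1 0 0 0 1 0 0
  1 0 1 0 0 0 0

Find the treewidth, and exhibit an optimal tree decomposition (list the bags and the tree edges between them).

Treewidth 2.
Bags: B1 = {a, f, g}  B2 = {e, f, g}  B3 = {b, e, g}  B4 = {b, d, g}  B5 = {c, d, g}
Tree: B1–B2, B2–B3, B3–B4, B4–B5

Each bag holds 3 vertices, so the decomposition has width 2, which upper-bounds the treewidth. Since g–a–f–e–b–d–c–g is a cycle in G, G is not acyclic. Forests are exactly the graphs of treewidth ≤ 1, so tw(G) ≥ 2. Therefore the treewidth is 2.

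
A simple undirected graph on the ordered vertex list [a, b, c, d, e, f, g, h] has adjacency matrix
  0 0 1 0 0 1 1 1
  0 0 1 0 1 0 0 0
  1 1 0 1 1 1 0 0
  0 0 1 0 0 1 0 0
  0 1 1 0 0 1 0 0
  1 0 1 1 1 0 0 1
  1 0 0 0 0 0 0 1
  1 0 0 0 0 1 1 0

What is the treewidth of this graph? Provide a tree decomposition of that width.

Each bag holds 3 vertices, so the decomposition has width 2, which upper-bounds the treewidth. For the lower bound, the 3 vertices {a, g, h} are pairwise adjacent, and any tree decomposition puts a clique entirely inside one bag — forcing width ≥ 2. Hence tw(G) = 2 exactly.

Treewidth 2.
One optimal decomposition is:
Bags: B1 = {a, c, f}  B2 = {c, e, f}  B3 = {c, d, f}  B4 = {b, c, e}  B5 = {a, f, h}  B6 = {a, g, h}
Tree: B1–B2, B1–B3, B2–B4, B1–B5, B5–B6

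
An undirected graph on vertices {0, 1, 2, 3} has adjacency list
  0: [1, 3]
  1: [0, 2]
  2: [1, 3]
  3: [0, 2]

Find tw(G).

A width-2 tree decomposition is:
Bags: B1 = {0, 1, 2}  B2 = {0, 2, 3}
Tree: B1–B2
Every bag has size at most 3, so the width is 3 − 1 = 2 and tw(G) ≤ 2. Since 2–1–0–3–2 is a cycle in G, G is not acyclic. Forests are exactly the graphs of treewidth ≤ 1, so tw(G) ≥ 2. Therefore the treewidth is 2.

2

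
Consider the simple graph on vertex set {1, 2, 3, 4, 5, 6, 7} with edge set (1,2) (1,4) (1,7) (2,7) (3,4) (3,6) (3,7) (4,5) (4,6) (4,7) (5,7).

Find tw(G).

A width-2 tree decomposition is:
Bags: B1 = {3, 4, 6}  B2 = {3, 4, 7}  B3 = {1, 4, 7}  B4 = {4, 5, 7}  B5 = {1, 2, 7}
Tree: B1–B2, B2–B3, B2–B4, B3–B5
The largest bag has 3 vertices, giving width 2; this decomposition certifies tw(G) ≤ 2. For the lower bound, the 3 vertices {1, 2, 7} are pairwise adjacent, and any tree decomposition puts a clique entirely inside one bag — forcing width ≥ 2. Combining the bounds, tw(G) = 2.

2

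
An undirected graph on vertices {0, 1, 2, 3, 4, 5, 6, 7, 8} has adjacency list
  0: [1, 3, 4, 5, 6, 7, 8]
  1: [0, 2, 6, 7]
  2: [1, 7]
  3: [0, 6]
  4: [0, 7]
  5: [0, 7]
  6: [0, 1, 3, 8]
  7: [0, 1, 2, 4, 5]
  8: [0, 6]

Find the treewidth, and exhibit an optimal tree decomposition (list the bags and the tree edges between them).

The largest bag has 3 vertices, giving width 2; this decomposition certifies tw(G) ≤ 2. For the lower bound, the 3 vertices {0, 4, 7} are pairwise adjacent, and any tree decomposition puts a clique entirely inside one bag — forcing width ≥ 2. Therefore the treewidth is 2.

Treewidth 2.
One optimal decomposition is:
Bags: B1 = {0, 1, 7}  B2 = {1, 2, 7}  B3 = {0, 1, 6}  B4 = {0, 6, 8}  B5 = {0, 4, 7}  B6 = {0, 5, 7}  B7 = {0, 3, 6}
Tree: B1–B2, B1–B3, B3–B4, B1–B5, B5–B6, B4–B7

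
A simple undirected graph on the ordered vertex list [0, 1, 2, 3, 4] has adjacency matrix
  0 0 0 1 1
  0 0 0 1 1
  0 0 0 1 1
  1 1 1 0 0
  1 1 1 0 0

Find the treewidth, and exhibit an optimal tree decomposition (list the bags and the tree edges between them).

Treewidth 2.
One such decomposition:
Bags: B1 = {1, 3, 4}  B2 = {2, 3, 4}  B3 = {0, 3, 4}
Tree: B1–B2, B2–B3

The largest bag has 3 vertices, giving width 2; this decomposition certifies tw(G) ≤ 2. For the lower bound, G contains the cycle 3–1–4–2–3, so G is not a forest; only forests have treewidth ≤ 1, hence tw(G) ≥ 2. Therefore the treewidth is 2.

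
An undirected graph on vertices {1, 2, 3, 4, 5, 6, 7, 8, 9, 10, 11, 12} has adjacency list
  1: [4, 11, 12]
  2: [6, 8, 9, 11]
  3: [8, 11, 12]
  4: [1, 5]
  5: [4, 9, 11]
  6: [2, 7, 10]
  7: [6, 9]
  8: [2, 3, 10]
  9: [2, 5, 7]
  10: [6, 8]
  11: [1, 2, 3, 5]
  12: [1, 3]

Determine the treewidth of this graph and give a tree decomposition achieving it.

The largest bag has 4 vertices, giving width 3; this decomposition certifies tw(G) ≤ 3. For the lower bound: the 4 vertex sets {1,4,12}, {3}, {11}, {2,5,8,9} are disjoint, each induces a connected subgraph, and every pair is joined by at least one edge of G. Contracting each set to a single vertex therefore yields K_{4} as a minor, and since treewidth is minor-monotone, tw(G) ≥ tw(K_{4}) = 3. The upper and lower bounds meet at 3, so that is the treewidth.

Treewidth 3.
Bags: B1 = {1, 3, 4, 12}  B2 = {1, 3, 4, 11}  B3 = {3, 4, 5, 11}  B4 = {3, 5, 8, 11}  B5 = {2, 5, 8, 11}  B6 = {2, 5, 8, 9}  B7 = {2, 8, 9, 10}  B8 = {2, 6, 9, 10}  B9 = {6, 7, 9, 10}
Tree: B1–B2, B2–B3, B3–B4, B4–B5, B5–B6, B6–B7, B7–B8, B8–B9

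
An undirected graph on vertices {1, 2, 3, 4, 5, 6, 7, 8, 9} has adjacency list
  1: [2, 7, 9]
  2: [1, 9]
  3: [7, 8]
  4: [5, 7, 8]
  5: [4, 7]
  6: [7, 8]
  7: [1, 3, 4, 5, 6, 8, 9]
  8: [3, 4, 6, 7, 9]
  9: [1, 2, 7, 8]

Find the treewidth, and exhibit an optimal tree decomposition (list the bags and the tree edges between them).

Every bag has size at most 3, so the width is 3 − 1 = 2 and tw(G) ≤ 2. For the lower bound, the 3 vertices {1, 2, 9} are pairwise adjacent, and any tree decomposition puts a clique entirely inside one bag — forcing width ≥ 2. Hence tw(G) = 2 exactly.

Treewidth 2.
Bags: B1 = {4, 5, 7}  B2 = {4, 7, 8}  B3 = {7, 8, 9}  B4 = {3, 7, 8}  B5 = {1, 7, 9}  B6 = {1, 2, 9}  B7 = {6, 7, 8}
Tree: B1–B2, B2–B3, B3–B4, B3–B5, B5–B6, B4–B7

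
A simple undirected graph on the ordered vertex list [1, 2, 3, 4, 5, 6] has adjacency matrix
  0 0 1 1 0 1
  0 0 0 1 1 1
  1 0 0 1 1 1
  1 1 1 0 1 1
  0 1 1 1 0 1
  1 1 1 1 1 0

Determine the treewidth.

A width-3 tree decomposition is:
Bags: B1 = {3, 4, 5, 6}  B2 = {2, 4, 5, 6}  B3 = {1, 3, 4, 6}
Tree: B1–B2, B1–B3
The largest bag has 4 vertices, giving width 3; this decomposition certifies tw(G) ≤ 3. For the lower bound, the 4 vertices {2, 4, 5, 6} are pairwise adjacent, and any tree decomposition puts a clique entirely inside one bag — forcing width ≥ 3. Hence tw(G) = 3 exactly.

3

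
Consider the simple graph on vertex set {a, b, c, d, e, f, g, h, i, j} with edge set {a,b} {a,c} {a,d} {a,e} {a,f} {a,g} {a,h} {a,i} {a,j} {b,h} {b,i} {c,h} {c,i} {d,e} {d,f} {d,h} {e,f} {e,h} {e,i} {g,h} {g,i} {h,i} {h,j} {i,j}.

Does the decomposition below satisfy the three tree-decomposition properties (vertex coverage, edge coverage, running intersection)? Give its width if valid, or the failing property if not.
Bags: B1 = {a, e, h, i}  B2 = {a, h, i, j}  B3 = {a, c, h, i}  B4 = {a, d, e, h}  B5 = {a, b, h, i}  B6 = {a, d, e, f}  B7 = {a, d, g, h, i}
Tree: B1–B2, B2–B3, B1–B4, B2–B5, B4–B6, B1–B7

A tree decomposition must satisfy three properties: every vertex lies in some bag; for every edge, both endpoints lie together in some bag; and for every vertex, the bags containing it form a connected subtree. Here bags containing vertex d are not connected in the tree, so the decomposition is invalid.

No — bags containing vertex d are not connected in the tree.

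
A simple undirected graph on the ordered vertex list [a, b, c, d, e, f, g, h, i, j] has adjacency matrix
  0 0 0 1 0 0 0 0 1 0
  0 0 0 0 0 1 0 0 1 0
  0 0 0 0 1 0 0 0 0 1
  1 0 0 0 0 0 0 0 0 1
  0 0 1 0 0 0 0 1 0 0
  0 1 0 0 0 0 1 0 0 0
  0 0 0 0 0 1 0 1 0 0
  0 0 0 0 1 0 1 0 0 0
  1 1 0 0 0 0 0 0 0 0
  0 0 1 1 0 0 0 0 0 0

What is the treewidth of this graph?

2

A width-2 tree decomposition is:
Bags: B1 = {c, e, j}  B2 = {e, h, j}  B3 = {g, h, j}  B4 = {f, g, j}  B5 = {b, f, j}  B6 = {b, i, j}  B7 = {a, i, j}  B8 = {a, d, j}
Tree: B1–B2, B2–B3, B3–B4, B4–B5, B5–B6, B6–B7, B7–B8
Each bag holds 3 vertices, so the decomposition has width 2, which upper-bounds the treewidth. For the lower bound, G contains the cycle j–c–e–h–g–f–b–i–a–d–j, so G is not a forest; only forests have treewidth ≤ 1, hence tw(G) ≥ 2. Therefore the treewidth is 2.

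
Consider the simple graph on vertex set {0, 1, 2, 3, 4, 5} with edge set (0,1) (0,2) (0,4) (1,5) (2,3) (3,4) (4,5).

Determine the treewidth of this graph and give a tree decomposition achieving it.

Treewidth 2.
Bags: B1 = {0, 1, 5}  B2 = {0, 4, 5}  B3 = {0, 2, 4}  B4 = {2, 3, 4}
Tree: B1–B2, B2–B3, B3–B4

Each bag holds 3 vertices, so the decomposition has width 2, which upper-bounds the treewidth. Since 1–5–4–0–1 is a cycle in G, G is not acyclic. Forests are exactly the graphs of treewidth ≤ 1, so tw(G) ≥ 2. The upper and lower bounds meet at 2, so that is the treewidth.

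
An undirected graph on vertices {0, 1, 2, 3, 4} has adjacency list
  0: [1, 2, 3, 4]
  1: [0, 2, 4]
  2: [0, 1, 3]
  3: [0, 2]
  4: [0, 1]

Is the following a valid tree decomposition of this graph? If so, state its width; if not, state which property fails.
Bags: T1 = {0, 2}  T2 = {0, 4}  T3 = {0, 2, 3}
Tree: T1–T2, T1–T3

No — vertex 1 appears in no bag.

A tree decomposition must satisfy three properties: every vertex lies in some bag; for every edge, both endpoints lie together in some bag; and for every vertex, the bags containing it form a connected subtree. Here vertex 1 appears in no bag, so the decomposition is invalid.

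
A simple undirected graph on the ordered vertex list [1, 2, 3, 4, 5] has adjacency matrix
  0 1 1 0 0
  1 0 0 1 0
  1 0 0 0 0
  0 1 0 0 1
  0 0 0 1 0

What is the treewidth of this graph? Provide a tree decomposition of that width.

Each bag holds 2 vertices, so the decomposition has width 1, which upper-bounds the treewidth. Since G has at least one edge (e.g. 1–2), it is not an edgeless graph, so tw(G) ≥ 1. Hence tw(G) = 1 exactly.

Treewidth 1.
One optimal decomposition is:
Bags: B1 = {1, 2}  B2 = {1, 3}  B3 = {2, 4}  B4 = {4, 5}
Tree: B1–B2, B1–B3, B3–B4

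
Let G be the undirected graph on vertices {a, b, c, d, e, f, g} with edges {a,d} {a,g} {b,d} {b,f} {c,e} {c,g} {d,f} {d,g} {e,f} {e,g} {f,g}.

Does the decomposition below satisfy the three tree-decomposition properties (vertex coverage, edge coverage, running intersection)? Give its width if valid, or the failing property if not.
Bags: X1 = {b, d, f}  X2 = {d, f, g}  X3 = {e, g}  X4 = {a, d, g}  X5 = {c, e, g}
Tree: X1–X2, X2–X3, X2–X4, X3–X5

A tree decomposition must satisfy three properties: every vertex lies in some bag; for every edge, both endpoints lie together in some bag; and for every vertex, the bags containing it form a connected subtree. Here edge (f,e) lies in no bag, so the decomposition is invalid.

No — edge (f,e) lies in no bag.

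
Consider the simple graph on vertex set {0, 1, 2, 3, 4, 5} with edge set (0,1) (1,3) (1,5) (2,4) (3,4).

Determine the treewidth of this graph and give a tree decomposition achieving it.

Treewidth 1.
Bags: B1 = {3, 4}  B2 = {1, 3}  B3 = {1, 5}  B4 = {0, 1}  B5 = {2, 4}
Tree: B1–B2, B2–B3, B3–B4, B1–B5

Every bag has size at most 2, so the width is 2 − 1 = 1 and tw(G) ≤ 1. Any graph with an edge has treewidth ≥ 1, and G has the edge 3–4. The upper and lower bounds meet at 1, so that is the treewidth.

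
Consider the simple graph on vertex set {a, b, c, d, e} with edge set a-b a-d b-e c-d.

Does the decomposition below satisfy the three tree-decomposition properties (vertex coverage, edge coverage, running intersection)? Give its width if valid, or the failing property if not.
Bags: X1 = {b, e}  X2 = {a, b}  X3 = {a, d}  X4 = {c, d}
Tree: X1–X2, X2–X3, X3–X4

Every vertex of G appears in some bag (union = {a, b, c, d, e}); every edge is covered by a bag; and for each vertex v the set of bags containing v is connected in the bag tree. The decomposition is therefore valid. The largest bag has 2 vertices, so the width is 1.

Yes; width 1.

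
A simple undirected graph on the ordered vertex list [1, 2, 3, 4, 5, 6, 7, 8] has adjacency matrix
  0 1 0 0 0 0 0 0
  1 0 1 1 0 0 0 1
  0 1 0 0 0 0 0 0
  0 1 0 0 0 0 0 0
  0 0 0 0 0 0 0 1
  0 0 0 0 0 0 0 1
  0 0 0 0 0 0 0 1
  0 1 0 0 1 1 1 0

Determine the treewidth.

1

A width-1 tree decomposition is:
Bags: B1 = {5, 8}  B2 = {2, 8}  B3 = {6, 8}  B4 = {2, 4}  B5 = {1, 2}  B6 = {7, 8}  B7 = {2, 3}
Tree: B1–B2, B2–B3, B2–B4, B4–B5, B1–B6, B2–B7
The largest bag has 2 vertices, giving width 1; this decomposition certifies tw(G) ≤ 1. G has an edge, so its treewidth is at least 1. Combining the bounds, tw(G) = 1.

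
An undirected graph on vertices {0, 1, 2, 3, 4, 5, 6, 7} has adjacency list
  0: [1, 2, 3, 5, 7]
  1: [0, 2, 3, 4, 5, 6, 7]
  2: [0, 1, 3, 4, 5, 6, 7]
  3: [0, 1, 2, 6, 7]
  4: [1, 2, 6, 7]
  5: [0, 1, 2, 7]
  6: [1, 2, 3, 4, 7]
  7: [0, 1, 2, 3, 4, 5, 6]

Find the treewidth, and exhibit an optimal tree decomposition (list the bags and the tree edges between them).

Each bag holds 5 vertices, so the decomposition has width 4, which upper-bounds the treewidth. Conversely, {0, 1, 2, 3, 7} is a clique of size 5, and the vertices of any clique must share a bag in every tree decomposition; so some bag has ≥ 5 vertices and tw(G) ≥ 4. Combining the bounds, tw(G) = 4.

Treewidth 4.
One such decomposition:
Bags: B1 = {0, 1, 2, 5, 7}  B2 = {0, 1, 2, 3, 7}  B3 = {1, 2, 3, 6, 7}  B4 = {1, 2, 4, 6, 7}
Tree: B1–B2, B2–B3, B3–B4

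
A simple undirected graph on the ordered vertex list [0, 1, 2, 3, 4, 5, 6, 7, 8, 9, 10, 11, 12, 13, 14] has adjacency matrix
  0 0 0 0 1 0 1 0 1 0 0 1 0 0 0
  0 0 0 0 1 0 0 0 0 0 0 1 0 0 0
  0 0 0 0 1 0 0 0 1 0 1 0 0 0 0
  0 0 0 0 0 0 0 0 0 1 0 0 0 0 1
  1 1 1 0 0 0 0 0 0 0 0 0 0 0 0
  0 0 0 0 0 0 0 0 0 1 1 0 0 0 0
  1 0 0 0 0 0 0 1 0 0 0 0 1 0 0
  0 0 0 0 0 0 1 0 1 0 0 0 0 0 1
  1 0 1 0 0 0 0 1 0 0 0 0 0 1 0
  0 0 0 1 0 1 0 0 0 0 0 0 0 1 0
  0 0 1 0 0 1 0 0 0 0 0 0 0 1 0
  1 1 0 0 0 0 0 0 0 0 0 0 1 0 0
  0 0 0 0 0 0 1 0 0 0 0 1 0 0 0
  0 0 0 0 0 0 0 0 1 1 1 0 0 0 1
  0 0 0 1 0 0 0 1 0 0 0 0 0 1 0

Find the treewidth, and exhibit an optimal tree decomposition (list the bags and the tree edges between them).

Every bag has size at most 4, so the width is 4 − 1 = 3 and tw(G) ≤ 3. For the lower bound: the 4 vertex sets {1,11,12}, {6}, {0}, {2,4,7,8} are disjoint, each induces a connected subgraph, and every pair is joined by at least one edge of G. Contracting each set to a single vertex therefore yields K_{4} as a minor, and since treewidth is minor-monotone, tw(G) ≥ tw(K_{4}) = 3. Hence tw(G) = 3 exactly.

Treewidth 3.
One optimal decomposition is:
Bags: B1 = {1, 6, 11, 12}  B2 = {0, 1, 6, 11}  B3 = {0, 1, 4, 6}  B4 = {0, 4, 6, 7}  B5 = {0, 4, 7, 8}  B6 = {2, 4, 7, 8}  B7 = {2, 7, 8, 14}  B8 = {2, 8, 13, 14}  B9 = {2, 10, 13, 14}  B10 = {3, 10, 13, 14}  B11 = {3, 9, 10, 13}  B12 = {3, 5, 9, 10}
Tree: B1–B2, B2–B3, B3–B4, B4–B5, B5–B6, B6–B7, B7–B8, B8–B9, B9–B10, B10–B11, B11–B12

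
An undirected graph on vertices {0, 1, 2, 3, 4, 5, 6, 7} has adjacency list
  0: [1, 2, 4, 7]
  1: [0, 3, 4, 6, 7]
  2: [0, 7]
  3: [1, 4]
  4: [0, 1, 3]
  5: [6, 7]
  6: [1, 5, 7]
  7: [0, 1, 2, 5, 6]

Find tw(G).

2

A width-2 tree decomposition is:
Bags: B1 = {1, 6, 7}  B2 = {0, 1, 7}  B3 = {5, 6, 7}  B4 = {0, 1, 4}  B5 = {0, 2, 7}  B6 = {1, 3, 4}
Tree: B1–B2, B1–B3, B2–B4, B2–B5, B4–B6
Each bag holds 3 vertices, so the decomposition has width 2, which upper-bounds the treewidth. Conversely, {0, 1, 4} is a clique of size 3, and the vertices of any clique must share a bag in every tree decomposition; so some bag has ≥ 3 vertices and tw(G) ≥ 2. Therefore the treewidth is 2.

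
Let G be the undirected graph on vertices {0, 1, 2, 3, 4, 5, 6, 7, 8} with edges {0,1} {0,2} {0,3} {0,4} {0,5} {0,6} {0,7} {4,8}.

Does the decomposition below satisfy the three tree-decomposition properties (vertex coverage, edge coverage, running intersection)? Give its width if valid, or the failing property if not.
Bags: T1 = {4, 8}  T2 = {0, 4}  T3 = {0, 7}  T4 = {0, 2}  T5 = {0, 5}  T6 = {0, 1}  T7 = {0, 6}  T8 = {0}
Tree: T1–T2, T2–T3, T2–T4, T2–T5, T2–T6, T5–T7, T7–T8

No — vertex 3 appears in no bag.

A tree decomposition must satisfy three properties: every vertex lies in some bag; for every edge, both endpoints lie together in some bag; and for every vertex, the bags containing it form a connected subtree. Here vertex 3 appears in no bag, so the decomposition is invalid.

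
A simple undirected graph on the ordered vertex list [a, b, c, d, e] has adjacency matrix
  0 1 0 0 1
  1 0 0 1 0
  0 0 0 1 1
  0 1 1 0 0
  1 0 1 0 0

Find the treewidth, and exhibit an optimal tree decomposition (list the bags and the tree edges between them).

Each bag holds 3 vertices, so the decomposition has width 2, which upper-bounds the treewidth. The edges d–c–e–a–b–d form a cycle, so G is not a tree and its treewidth is at least 2. Combining the bounds, tw(G) = 2.

Treewidth 2.
One such decomposition:
Bags: B1 = {c, d, e}  B2 = {a, d, e}  B3 = {a, b, d}
Tree: B1–B2, B2–B3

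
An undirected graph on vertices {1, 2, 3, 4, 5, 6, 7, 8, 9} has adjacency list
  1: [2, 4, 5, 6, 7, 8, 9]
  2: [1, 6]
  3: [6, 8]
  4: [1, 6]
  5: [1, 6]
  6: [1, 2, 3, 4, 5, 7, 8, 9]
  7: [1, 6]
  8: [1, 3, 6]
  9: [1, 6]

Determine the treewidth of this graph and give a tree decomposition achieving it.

The largest bag has 3 vertices, giving width 2; this decomposition certifies tw(G) ≤ 2. For the lower bound, the 3 vertices {1, 2, 6} are pairwise adjacent, and any tree decomposition puts a clique entirely inside one bag — forcing width ≥ 2. The upper and lower bounds meet at 2, so that is the treewidth.

Treewidth 2.
One such decomposition:
Bags: B1 = {1, 4, 6}  B2 = {1, 2, 6}  B3 = {1, 6, 8}  B4 = {1, 5, 6}  B5 = {1, 6, 9}  B6 = {3, 6, 8}  B7 = {1, 6, 7}
Tree: B1–B2, B1–B3, B2–B4, B2–B5, B3–B6, B3–B7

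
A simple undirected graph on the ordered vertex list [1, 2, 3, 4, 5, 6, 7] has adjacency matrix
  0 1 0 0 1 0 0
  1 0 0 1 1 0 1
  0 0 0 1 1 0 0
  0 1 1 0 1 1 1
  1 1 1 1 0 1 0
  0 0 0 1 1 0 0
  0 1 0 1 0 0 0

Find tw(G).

A width-2 tree decomposition is:
Bags: B1 = {1, 2, 5}  B2 = {2, 4, 5}  B3 = {4, 5, 6}  B4 = {3, 4, 5}  B5 = {2, 4, 7}
Tree: B1–B2, B2–B3, B2–B4, B2–B5
The largest bag has 3 vertices, giving width 2; this decomposition certifies tw(G) ≤ 2. For the lower bound, the 3 vertices {1, 2, 5} are pairwise adjacent, and any tree decomposition puts a clique entirely inside one bag — forcing width ≥ 2. Hence tw(G) = 2 exactly.

2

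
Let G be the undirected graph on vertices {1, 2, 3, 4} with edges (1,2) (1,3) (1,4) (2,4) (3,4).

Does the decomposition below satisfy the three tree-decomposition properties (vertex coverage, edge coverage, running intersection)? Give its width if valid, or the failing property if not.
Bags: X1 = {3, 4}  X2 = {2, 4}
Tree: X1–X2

A tree decomposition must satisfy three properties: every vertex lies in some bag; for every edge, both endpoints lie together in some bag; and for every vertex, the bags containing it form a connected subtree. Here vertex 1 appears in no bag, so the decomposition is invalid.

No — vertex 1 appears in no bag.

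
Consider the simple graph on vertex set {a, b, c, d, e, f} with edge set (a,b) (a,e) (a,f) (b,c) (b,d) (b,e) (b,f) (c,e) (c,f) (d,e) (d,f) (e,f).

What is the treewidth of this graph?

A width-3 tree decomposition is:
Bags: B1 = {b, d, e, f}  B2 = {a, b, e, f}  B3 = {b, c, e, f}
Tree: B1–B2, B2–B3
Every bag has size at most 4, so the width is 4 − 1 = 3 and tw(G) ≤ 3. Conversely, {b, d, e, f} is a clique of size 4, and the vertices of any clique must share a bag in every tree decomposition; so some bag has ≥ 4 vertices and tw(G) ≥ 3. The upper and lower bounds meet at 3, so that is the treewidth.

3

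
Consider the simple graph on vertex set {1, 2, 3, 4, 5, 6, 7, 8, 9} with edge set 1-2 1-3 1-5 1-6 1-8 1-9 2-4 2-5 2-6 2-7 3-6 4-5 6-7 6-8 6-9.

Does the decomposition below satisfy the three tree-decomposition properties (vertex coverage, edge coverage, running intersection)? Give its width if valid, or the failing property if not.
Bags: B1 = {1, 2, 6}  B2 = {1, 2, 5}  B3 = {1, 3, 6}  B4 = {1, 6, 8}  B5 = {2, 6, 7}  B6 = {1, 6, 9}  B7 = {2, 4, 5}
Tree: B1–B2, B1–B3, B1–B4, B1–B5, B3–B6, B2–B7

Vertex coverage: the bags together contain {1, 2, 3, 4, 5, 6, 7, 8, 9}, the full vertex set. Edge coverage: each edge of G has both endpoints in at least one bag. Running intersection: for every vertex, the bags containing it form a connected subtree. All three properties hold, so this is a valid tree decomposition of width max|bag| − 1 = 2, and hence tw(G) ≤ 2.

Yes; width 2.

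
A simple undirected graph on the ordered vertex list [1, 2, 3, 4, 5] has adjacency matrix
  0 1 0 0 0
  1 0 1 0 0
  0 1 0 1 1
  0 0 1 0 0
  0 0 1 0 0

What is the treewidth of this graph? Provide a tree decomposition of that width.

Each bag holds 2 vertices, so the decomposition has width 1, which upper-bounds the treewidth. G has an edge, so its treewidth is at least 1. Combining the bounds, tw(G) = 1.

Treewidth 1.
Bags: B1 = {2, 3}  B2 = {3, 5}  B3 = {3, 4}  B4 = {1, 2}
Tree: B1–B2, B1–B3, B1–B4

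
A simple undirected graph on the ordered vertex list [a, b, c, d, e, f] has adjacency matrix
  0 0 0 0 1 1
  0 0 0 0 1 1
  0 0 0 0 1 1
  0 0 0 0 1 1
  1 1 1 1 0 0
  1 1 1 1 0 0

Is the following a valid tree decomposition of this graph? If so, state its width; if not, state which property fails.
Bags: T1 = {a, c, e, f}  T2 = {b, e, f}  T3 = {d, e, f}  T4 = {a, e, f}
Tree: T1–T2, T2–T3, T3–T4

A tree decomposition must satisfy three properties: every vertex lies in some bag; for every edge, both endpoints lie together in some bag; and for every vertex, the bags containing it form a connected subtree. Here bags containing vertex a are not connected in the tree, so the decomposition is invalid.

No — bags containing vertex a are not connected in the tree.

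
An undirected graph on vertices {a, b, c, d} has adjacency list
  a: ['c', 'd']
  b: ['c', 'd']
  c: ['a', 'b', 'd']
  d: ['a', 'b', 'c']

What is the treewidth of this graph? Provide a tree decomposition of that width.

Treewidth 2.
One optimal decomposition is:
Bags: B1 = {a, c, d}  B2 = {b, c, d}
Tree: B1–B2

The largest bag has 3 vertices, giving width 2; this decomposition certifies tw(G) ≤ 2. For the lower bound, the 3 vertices {a, c, d} are pairwise adjacent, and any tree decomposition puts a clique entirely inside one bag — forcing width ≥ 2. The upper and lower bounds meet at 2, so that is the treewidth.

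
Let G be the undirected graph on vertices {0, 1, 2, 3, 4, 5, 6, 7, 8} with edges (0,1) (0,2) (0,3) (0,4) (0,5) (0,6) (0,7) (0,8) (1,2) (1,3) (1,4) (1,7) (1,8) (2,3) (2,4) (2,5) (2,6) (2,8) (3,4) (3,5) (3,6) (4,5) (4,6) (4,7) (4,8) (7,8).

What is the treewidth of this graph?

4

A width-4 tree decomposition is:
Bags: B1 = {0, 2, 3, 4, 5}  B2 = {0, 1, 2, 3, 4}  B3 = {0, 1, 2, 4, 8}  B4 = {0, 2, 3, 4, 6}  B5 = {0, 1, 4, 7, 8}
Tree: B1–B2, B2–B3, B1–B4, B3–B5
The largest bag has 5 vertices, giving width 4; this decomposition certifies tw(G) ≤ 4. For the lower bound, the 5 vertices {0, 1, 2, 4, 8} are pairwise adjacent, and any tree decomposition puts a clique entirely inside one bag — forcing width ≥ 4. The upper and lower bounds meet at 4, so that is the treewidth.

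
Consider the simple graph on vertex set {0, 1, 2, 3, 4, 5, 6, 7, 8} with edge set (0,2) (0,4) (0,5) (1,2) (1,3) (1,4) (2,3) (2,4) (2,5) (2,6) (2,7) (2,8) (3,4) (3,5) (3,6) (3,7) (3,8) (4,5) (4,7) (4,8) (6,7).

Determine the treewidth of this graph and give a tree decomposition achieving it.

Treewidth 3.
Bags: B1 = {2, 3, 4, 8}  B2 = {2, 3, 4, 7}  B3 = {2, 3, 4, 5}  B4 = {1, 2, 3, 4}  B5 = {0, 2, 4, 5}  B6 = {2, 3, 6, 7}
Tree: B1–B2, B1–B3, B2–B4, B3–B5, B2–B6

Each bag holds 4 vertices, so the decomposition has width 3, which upper-bounds the treewidth. For the lower bound, the 4 vertices {0, 2, 4, 5} are pairwise adjacent, and any tree decomposition puts a clique entirely inside one bag — forcing width ≥ 3. The upper and lower bounds meet at 3, so that is the treewidth.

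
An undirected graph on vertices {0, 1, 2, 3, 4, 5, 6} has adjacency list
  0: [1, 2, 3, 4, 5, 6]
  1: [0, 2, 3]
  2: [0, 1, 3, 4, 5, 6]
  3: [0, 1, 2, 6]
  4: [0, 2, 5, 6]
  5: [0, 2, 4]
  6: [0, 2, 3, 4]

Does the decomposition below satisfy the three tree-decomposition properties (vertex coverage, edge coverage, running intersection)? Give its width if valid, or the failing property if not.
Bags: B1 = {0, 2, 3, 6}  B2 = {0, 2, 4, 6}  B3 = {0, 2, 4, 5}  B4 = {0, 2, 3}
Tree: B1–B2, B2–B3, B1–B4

A tree decomposition must satisfy three properties: every vertex lies in some bag; for every edge, both endpoints lie together in some bag; and for every vertex, the bags containing it form a connected subtree. Here vertex 1 appears in no bag, so the decomposition is invalid.

No — vertex 1 appears in no bag.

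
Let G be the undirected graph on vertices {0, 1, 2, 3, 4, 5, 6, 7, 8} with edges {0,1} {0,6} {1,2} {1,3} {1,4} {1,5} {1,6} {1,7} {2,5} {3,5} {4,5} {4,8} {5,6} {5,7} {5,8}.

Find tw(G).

2

A width-2 tree decomposition is:
Bags: B1 = {1, 3, 5}  B2 = {1, 5, 7}  B3 = {1, 4, 5}  B4 = {1, 5, 6}  B5 = {4, 5, 8}  B6 = {1, 2, 5}  B7 = {0, 1, 6}
Tree: B1–B2, B2–B3, B2–B4, B3–B5, B2–B6, B4–B7
Each bag holds 3 vertices, so the decomposition has width 2, which upper-bounds the treewidth. On the other hand G contains the 3-clique {4, 5, 8}. A clique must lie in a single bag of any decomposition, so no decomposition can have width below 2. The upper and lower bounds meet at 2, so that is the treewidth.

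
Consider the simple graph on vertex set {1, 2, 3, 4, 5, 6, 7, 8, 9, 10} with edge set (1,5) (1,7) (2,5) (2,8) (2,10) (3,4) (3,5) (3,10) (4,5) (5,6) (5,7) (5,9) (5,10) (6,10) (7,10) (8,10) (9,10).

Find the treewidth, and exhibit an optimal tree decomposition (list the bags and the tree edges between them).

Treewidth 2.
One optimal decomposition is:
Bags: B1 = {3, 5, 10}  B2 = {5, 7, 10}  B3 = {1, 5, 7}  B4 = {2, 5, 10}  B5 = {5, 9, 10}  B6 = {2, 8, 10}  B7 = {3, 4, 5}  B8 = {5, 6, 10}
Tree: B1–B2, B2–B3, B2–B4, B2–B5, B4–B6, B1–B7, B5–B8

Each bag holds 3 vertices, so the decomposition has width 2, which upper-bounds the treewidth. On the other hand G contains the 3-clique {2, 8, 10}. A clique must lie in a single bag of any decomposition, so no decomposition can have width below 2. Hence tw(G) = 2 exactly.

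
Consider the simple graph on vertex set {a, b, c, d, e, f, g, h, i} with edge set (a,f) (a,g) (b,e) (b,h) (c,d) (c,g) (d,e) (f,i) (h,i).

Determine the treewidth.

A width-2 tree decomposition is:
Bags: B1 = {b, e, h}  B2 = {d, e, h}  B3 = {c, d, h}  B4 = {c, g, h}  B5 = {a, g, h}  B6 = {a, f, h}  B7 = {f, h, i}
Tree: B1–B2, B2–B3, B3–B4, B4–B5, B5–B6, B6–B7
Every bag has size at most 3, so the width is 3 − 1 = 2 and tw(G) ≤ 2. Since h–b–e–d–c–g–a–f–i–h is a cycle in G, G is not acyclic. Forests are exactly the graphs of treewidth ≤ 1, so tw(G) ≥ 2. The upper and lower bounds meet at 2, so that is the treewidth.

2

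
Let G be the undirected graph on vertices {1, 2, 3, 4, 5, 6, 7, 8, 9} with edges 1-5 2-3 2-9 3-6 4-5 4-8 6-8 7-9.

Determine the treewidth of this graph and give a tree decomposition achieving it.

The largest bag has 2 vertices, giving width 1; this decomposition certifies tw(G) ≤ 1. Any graph with an edge has treewidth ≥ 1, and G has the edge 7–9. Therefore the treewidth is 1.

Treewidth 1.
One such decomposition:
Bags: B1 = {7, 9}  B2 = {2, 9}  B3 = {2, 3}  B4 = {3, 6}  B5 = {6, 8}  B6 = {4, 8}  B7 = {4, 5}  B8 = {1, 5}
Tree: B1–B2, B2–B3, B3–B4, B4–B5, B5–B6, B6–B7, B7–B8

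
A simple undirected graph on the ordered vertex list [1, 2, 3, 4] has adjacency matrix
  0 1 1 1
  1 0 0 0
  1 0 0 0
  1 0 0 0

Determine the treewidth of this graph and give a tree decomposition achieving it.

Each bag holds 2 vertices, so the decomposition has width 1, which upper-bounds the treewidth. G has an edge, so its treewidth is at least 1. Hence tw(G) = 1 exactly.

Treewidth 1.
One optimal decomposition is:
Bags: B1 = {1, 4}  B2 = {1, 3}  B3 = {1, 2}
Tree: B1–B2, B2–B3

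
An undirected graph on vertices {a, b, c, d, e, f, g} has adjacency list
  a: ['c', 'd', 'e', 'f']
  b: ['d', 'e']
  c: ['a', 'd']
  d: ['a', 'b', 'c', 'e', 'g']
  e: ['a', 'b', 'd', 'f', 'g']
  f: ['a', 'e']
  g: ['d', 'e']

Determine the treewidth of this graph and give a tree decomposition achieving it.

Each bag holds 3 vertices, so the decomposition has width 2, which upper-bounds the treewidth. For the lower bound, the 3 vertices {d, e, g} are pairwise adjacent, and any tree decomposition puts a clique entirely inside one bag — forcing width ≥ 2. Hence tw(G) = 2 exactly.

Treewidth 2.
Bags: B1 = {a, d, e}  B2 = {b, d, e}  B3 = {d, e, g}  B4 = {a, c, d}  B5 = {a, e, f}
Tree: B1–B2, B2–B3, B1–B4, B1–B5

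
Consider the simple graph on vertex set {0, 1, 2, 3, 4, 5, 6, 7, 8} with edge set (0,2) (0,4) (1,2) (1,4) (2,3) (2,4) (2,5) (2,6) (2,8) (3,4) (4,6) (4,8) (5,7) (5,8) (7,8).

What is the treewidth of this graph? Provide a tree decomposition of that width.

Each bag holds 3 vertices, so the decomposition has width 2, which upper-bounds the treewidth. For the lower bound, the 3 vertices {0, 2, 4} are pairwise adjacent, and any tree decomposition puts a clique entirely inside one bag — forcing width ≥ 2. Therefore the treewidth is 2.

Treewidth 2.
Bags: B1 = {2, 5, 8}  B2 = {2, 4, 8}  B3 = {5, 7, 8}  B4 = {2, 4, 6}  B5 = {0, 2, 4}  B6 = {1, 2, 4}  B7 = {2, 3, 4}
Tree: B1–B2, B1–B3, B2–B4, B2–B5, B5–B6, B5–B7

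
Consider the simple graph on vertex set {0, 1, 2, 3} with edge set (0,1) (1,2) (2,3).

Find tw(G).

A width-1 tree decomposition is:
Bags: B1 = {0, 1}  B2 = {1, 2}  B3 = {2, 3}
Tree: B1–B2, B2–B3
Each bag holds 2 vertices, so the decomposition has width 1, which upper-bounds the treewidth. Since G has at least one edge (e.g. 1–0), it is not an edgeless graph, so tw(G) ≥ 1. Therefore the treewidth is 1.

1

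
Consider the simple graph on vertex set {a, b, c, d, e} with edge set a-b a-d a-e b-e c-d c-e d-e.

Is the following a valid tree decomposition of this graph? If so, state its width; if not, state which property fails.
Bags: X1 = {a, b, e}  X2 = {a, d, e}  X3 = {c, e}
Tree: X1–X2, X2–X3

No — edge (d,c) lies in no bag.

A tree decomposition must satisfy three properties: every vertex lies in some bag; for every edge, both endpoints lie together in some bag; and for every vertex, the bags containing it form a connected subtree. Here edge (d,c) lies in no bag, so the decomposition is invalid.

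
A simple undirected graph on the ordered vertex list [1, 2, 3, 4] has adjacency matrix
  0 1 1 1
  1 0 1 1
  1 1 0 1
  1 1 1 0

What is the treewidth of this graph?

3

A width-3 tree decomposition is:
Bags: B1 = {1, 2, 3, 4}
Tree: (single bag)
A single bag containing all 4 vertices is trivially a valid decomposition of width 3. Conversely, {1, 2, 3, 4} is a clique of size 4, and the vertices of any clique must share a bag in every tree decomposition; so some bag has ≥ 4 vertices and tw(G) ≥ 3. Hence tw(G) = 3 exactly.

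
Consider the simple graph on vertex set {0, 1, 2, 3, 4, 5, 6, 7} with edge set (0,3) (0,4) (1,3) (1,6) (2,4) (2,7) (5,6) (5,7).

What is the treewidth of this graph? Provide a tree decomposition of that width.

Treewidth 2.
One such decomposition:
Bags: B1 = {0, 1, 3}  B2 = {0, 1, 4}  B3 = {1, 2, 4}  B4 = {1, 2, 7}  B5 = {1, 5, 7}  B6 = {1, 5, 6}
Tree: B1–B2, B2–B3, B3–B4, B4–B5, B5–B6

Every bag has size at most 3, so the width is 3 − 1 = 2 and tw(G) ≤ 2. The edges 1–3–0–4–2–7–5–6–1 form a cycle, so G is not a tree and its treewidth is at least 2. Combining the bounds, tw(G) = 2.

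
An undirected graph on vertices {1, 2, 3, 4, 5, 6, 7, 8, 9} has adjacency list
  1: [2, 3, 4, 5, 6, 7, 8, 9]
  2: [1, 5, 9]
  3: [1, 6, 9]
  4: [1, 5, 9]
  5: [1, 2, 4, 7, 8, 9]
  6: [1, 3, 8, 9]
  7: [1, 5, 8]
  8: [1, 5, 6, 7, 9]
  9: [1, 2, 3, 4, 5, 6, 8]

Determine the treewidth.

A width-3 tree decomposition is:
Bags: B1 = {1, 4, 5, 9}  B2 = {1, 5, 8, 9}  B3 = {1, 2, 5, 9}  B4 = {1, 6, 8, 9}  B5 = {1, 3, 6, 9}  B6 = {1, 5, 7, 8}
Tree: B1–B2, B1–B3, B2–B4, B4–B5, B2–B6
Every bag has size at most 4, so the width is 4 − 1 = 3 and tw(G) ≤ 3. On the other hand G contains the 4-clique {1, 3, 6, 9}. A clique must lie in a single bag of any decomposition, so no decomposition can have width below 3. The upper and lower bounds meet at 3, so that is the treewidth.

3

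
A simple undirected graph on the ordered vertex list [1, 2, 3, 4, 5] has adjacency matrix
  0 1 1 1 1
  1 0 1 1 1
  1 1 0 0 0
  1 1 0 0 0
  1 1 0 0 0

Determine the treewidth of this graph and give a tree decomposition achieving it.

Treewidth 2.
One such decomposition:
Bags: B1 = {1, 2, 3}  B2 = {1, 2, 4}  B3 = {1, 2, 5}
Tree: B1–B2, B2–B3

The largest bag has 3 vertices, giving width 2; this decomposition certifies tw(G) ≤ 2. For the lower bound, the 3 vertices {1, 2, 3} are pairwise adjacent, and any tree decomposition puts a clique entirely inside one bag — forcing width ≥ 2. Combining the bounds, tw(G) = 2.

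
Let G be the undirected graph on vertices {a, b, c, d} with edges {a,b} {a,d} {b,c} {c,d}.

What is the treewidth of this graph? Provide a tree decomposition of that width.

Every bag has size at most 3, so the width is 3 − 1 = 2 and tw(G) ≤ 2. The edges a–d–c–b–a form a cycle, so G is not a tree and its treewidth is at least 2. The upper and lower bounds meet at 2, so that is the treewidth.

Treewidth 2.
Bags: B1 = {a, c, d}  B2 = {a, b, c}
Tree: B1–B2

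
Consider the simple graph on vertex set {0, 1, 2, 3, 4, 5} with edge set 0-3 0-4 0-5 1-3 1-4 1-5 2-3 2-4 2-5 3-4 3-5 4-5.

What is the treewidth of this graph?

A width-3 tree decomposition is:
Bags: B1 = {0, 3, 4, 5}  B2 = {1, 3, 4, 5}  B3 = {2, 3, 4, 5}
Tree: B1–B2, B2–B3
Each bag holds 4 vertices, so the decomposition has width 3, which upper-bounds the treewidth. For the lower bound, the 4 vertices {0, 3, 4, 5} are pairwise adjacent, and any tree decomposition puts a clique entirely inside one bag — forcing width ≥ 3. Combining the bounds, tw(G) = 3.

3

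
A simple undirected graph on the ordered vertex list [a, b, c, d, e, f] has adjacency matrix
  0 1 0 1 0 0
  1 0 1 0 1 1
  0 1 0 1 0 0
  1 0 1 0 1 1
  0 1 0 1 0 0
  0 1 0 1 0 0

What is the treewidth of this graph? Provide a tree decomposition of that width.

Treewidth 2.
Bags: B1 = {a, b, d}  B2 = {b, d, e}  B3 = {b, c, d}  B4 = {b, d, f}
Tree: B1–B2, B2–B3, B3–B4

Every bag has size at most 3, so the width is 3 − 1 = 2 and tw(G) ≤ 2. The edges a–b–e–d–a form a cycle, so G is not a tree and its treewidth is at least 2. The upper and lower bounds meet at 2, so that is the treewidth.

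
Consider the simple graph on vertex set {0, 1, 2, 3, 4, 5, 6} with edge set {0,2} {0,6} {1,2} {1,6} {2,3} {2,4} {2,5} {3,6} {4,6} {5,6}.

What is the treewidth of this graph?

A width-2 tree decomposition is:
Bags: B1 = {2, 3, 6}  B2 = {0, 2, 6}  B3 = {2, 4, 6}  B4 = {1, 2, 6}  B5 = {2, 5, 6}
Tree: B1–B2, B2–B3, B3–B4, B4–B5
The largest bag has 3 vertices, giving width 2; this decomposition certifies tw(G) ≤ 2. The edges 2–3–6–0–2 form a cycle, so G is not a tree and its treewidth is at least 2. The upper and lower bounds meet at 2, so that is the treewidth.

2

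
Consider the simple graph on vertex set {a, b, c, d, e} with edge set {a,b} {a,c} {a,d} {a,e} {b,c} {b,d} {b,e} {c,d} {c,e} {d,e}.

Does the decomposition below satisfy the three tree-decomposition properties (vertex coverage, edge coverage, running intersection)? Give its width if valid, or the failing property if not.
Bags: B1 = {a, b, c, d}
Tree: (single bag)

No — vertex e appears in no bag.

A tree decomposition must satisfy three properties: every vertex lies in some bag; for every edge, both endpoints lie together in some bag; and for every vertex, the bags containing it form a connected subtree. Here vertex e appears in no bag, so the decomposition is invalid.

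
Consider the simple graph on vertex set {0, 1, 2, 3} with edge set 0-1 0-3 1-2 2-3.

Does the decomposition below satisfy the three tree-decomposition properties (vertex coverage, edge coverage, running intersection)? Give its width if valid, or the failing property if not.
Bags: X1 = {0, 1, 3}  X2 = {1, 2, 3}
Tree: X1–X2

Vertex coverage: the bags together contain {0, 1, 2, 3}, the full vertex set. Edge coverage: each edge of G has both endpoints in at least one bag. Running intersection: for every vertex, the bags containing it form a connected subtree. All three properties hold, so this is a valid tree decomposition of width max|bag| − 1 = 2, and hence tw(G) ≤ 2.

Yes; width 2.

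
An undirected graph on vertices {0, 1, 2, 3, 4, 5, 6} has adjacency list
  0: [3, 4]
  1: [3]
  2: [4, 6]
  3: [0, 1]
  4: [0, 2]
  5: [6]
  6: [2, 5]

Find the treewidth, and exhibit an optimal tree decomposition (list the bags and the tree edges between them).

Treewidth 1.
Bags: B1 = {5, 6}  B2 = {2, 6}  B3 = {2, 4}  B4 = {0, 4}  B5 = {0, 3}  B6 = {1, 3}
Tree: B1–B2, B2–B3, B3–B4, B4–B5, B5–B6

The largest bag has 2 vertices, giving width 1; this decomposition certifies tw(G) ≤ 1. G has an edge, so its treewidth is at least 1. Therefore the treewidth is 1.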